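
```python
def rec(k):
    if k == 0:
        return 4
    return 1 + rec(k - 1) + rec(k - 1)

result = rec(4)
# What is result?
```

rec(k) = 1 + 2·rec(k-1), rec(0)=4. Closed form: (4+1)·2^4 - 1 = 79.

Answer: 79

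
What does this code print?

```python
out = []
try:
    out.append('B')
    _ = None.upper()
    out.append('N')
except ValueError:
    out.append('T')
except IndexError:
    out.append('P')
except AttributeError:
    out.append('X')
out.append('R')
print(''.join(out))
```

Execution trace: 'B' (try body) → 'X' (except AttributeError) → 'R' (after the try/except). Output: BXR

Answer: BXR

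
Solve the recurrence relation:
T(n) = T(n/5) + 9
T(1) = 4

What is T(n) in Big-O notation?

Each step divides n by 5 and adds 9. After log_5(n) steps we reach T(1)=4. So T(n) = 9·log_5(n) + 4 = O(log n).

Answer: O(log n)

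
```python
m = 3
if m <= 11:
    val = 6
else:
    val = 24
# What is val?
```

Trace:
`m = 3` → m = 3
`if m <= 11: ...` → m <= 11 is True → val = 6
So val = 6

Answer: 6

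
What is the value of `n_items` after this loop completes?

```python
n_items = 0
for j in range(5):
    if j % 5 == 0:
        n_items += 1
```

Count numbers divisible by 5 in range(5)
`n_items` takes the values: 0 → 1

Answer: 1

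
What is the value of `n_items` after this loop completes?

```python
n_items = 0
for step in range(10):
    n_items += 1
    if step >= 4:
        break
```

Loop breaks when step reaches 4, n_items is 5
`n_items` takes the values: 0 → 1 → 2 → 3 → 4 → 5

Answer: 5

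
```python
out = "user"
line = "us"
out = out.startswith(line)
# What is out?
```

Trace:
`out = "user"` → out = 'user'
`line = "us"` → line = 'us'
`out = out.startswith(line)` → out = True
So out = True

Answer: True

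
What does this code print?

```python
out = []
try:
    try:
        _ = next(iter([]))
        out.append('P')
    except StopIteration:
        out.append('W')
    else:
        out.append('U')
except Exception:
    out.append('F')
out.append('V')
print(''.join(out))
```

Execution trace: 'W' (inner except StopIteration) → 'V' (after the try/except). Output: WV

Answer: WV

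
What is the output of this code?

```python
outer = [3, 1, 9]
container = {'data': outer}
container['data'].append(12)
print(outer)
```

Key concept: dict holds reference to list.
Step by step:
`outer = [3, 1, 9]` → outer = [3, 1, 9]
`container = {'data': outer}` → container = {'data': [3, 1, 9]}
`container['data'].append(12)` → outer = [3, 1, 9, 12]; container = {'data': [3, 1, 9, 12]}
`print(outer)` → prints [3, 1, 9, 12]

Answer: [3, 1, 9, 12]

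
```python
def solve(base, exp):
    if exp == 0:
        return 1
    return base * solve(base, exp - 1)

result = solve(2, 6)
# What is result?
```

solve(2, 6) = 2 * 2 * 2 * 2 * 2 * 2 = 64

Answer: 64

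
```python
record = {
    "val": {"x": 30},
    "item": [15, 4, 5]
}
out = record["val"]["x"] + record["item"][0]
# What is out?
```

Trace:
`record = { ...` → record = {'val': {'x': 30}, 'item': [15, 4, 5]}
`out = record["val"]["x"] + record["item"][0]` → out = 45
So out = 45

Answer: 45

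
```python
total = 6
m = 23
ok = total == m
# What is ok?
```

Trace:
`total = 6` → total = 6
`m = 23` → m = 23
`ok = total == m` → ok = False
So ok = False

Answer: False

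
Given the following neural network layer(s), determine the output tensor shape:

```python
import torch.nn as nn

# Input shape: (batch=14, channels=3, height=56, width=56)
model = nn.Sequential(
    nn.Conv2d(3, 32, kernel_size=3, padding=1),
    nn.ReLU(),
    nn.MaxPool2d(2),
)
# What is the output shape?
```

Input: (14, 3, 56, 56) -> after Conv2d: (14, 32, 56, 56) -> after ReLU: (14, 32, 56, 56) -> Output: (14, 32, 28, 28)

Answer: (14, 32, 28, 28)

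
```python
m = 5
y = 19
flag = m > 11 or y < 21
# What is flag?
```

Trace:
`m = 5` → m = 5
`y = 19` → y = 19
`flag = m > 11 or y < 21` → flag = True
So flag = True

Answer: True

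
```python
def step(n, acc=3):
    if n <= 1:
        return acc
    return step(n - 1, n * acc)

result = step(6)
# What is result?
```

Accumulator trace (n, acc): (6, 3) -> (5, 18) -> (4, 90) -> (3, 360) -> (2, 1080) -> (1, 2160) -> return 2160

Answer: 2160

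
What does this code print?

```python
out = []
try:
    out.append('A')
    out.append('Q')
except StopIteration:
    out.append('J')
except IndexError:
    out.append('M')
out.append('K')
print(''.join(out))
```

Execution trace: 'A' (try body) → 'Q' (try body, no exception) → 'K' (after the try/except). Output: AQK

Answer: AQK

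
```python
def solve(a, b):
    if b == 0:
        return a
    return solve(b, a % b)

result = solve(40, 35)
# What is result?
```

solve(40, 35) -> solve(35, 5) -> solve(5, 0) -> 5

Answer: 5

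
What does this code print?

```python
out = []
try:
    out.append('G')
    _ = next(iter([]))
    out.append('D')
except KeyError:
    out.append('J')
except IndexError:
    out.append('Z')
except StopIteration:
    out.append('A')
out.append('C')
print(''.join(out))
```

Execution trace: 'G' (try body) → 'A' (except StopIteration) → 'C' (after the try/except). Output: GAC

Answer: GAC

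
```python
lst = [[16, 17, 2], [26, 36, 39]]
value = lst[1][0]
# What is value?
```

Trace:
`lst = [[16, 17, 2], [26, 36, 39]]` → lst = [[16, 17, 2], [26, 36, 39]]
`value = lst[1][0]` → value = 26
So value = 26

Answer: 26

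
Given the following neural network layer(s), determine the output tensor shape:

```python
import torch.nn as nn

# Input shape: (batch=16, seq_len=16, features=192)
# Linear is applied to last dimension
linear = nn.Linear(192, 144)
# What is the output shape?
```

Input: (16, 16, 192) -> Output: (16, 16, 144)

Answer: (16, 16, 144)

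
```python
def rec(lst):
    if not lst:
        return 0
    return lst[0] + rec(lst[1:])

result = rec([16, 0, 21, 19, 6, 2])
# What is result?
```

16 + 0 + 21 + 19 + 6 + 2 + 0 = 64

Answer: 64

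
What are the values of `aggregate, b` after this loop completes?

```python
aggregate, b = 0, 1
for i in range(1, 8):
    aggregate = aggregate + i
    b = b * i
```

Sum and factorial of 1 to 7
`aggregate, b` takes the values: (0, 1) → (1, 1) → (3, 1) → (3, 2) → (6, 2) → (6, 6) → (10, 6) → (10, 24) → (15, 24) → (15, 120) → (21, 120) → (21, 720) → (28, 720) → (28, 5040)

Answer: 28, 5040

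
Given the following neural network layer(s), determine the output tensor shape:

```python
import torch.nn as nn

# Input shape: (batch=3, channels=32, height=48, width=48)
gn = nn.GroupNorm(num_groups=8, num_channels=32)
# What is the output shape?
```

Input: (3, 32, 48, 48) -> Output: (3, 32, 48, 48)

Answer: (3, 32, 48, 48)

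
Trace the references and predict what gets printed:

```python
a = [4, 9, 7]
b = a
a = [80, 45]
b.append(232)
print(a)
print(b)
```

Key concept: rebinding vs mutation: a is rebound to a new list, b still points at the original.
Step by step:
`a = [4, 9, 7]` → a = [4, 9, 7]
`b = a` → b = [4, 9, 7] (same object as a)
`a = [80, 45]` → a = [80, 45]
`b.append(232)` → b = [4, 9, 7, 232]
`print(a)` → prints [80, 45]
`print(b)` → prints [4, 9, 7, 232]

Answer:
[80, 45]
[4, 9, 7, 232]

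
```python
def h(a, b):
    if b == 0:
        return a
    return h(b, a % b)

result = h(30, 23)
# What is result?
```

h(30, 23) -> h(23, 7) -> h(7, 2) -> h(2, 1) -> h(1, 0) -> 1

Answer: 1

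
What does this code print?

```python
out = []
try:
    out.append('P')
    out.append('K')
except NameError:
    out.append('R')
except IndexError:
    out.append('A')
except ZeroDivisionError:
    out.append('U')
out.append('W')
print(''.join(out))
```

Execution trace: 'P' (try body) → 'K' (try body, no exception) → 'W' (after the try/except). Output: PKW

Answer: PKW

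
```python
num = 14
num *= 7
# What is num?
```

Trace:
`num = 14` → num = 14
`num *= 7` → num = 98
So num = 98

Answer: 98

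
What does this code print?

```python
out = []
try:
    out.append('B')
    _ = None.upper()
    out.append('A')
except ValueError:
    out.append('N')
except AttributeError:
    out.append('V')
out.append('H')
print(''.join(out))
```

Execution trace: 'B' (try body) → 'V' (except AttributeError) → 'H' (after the try/except). Output: BVH

Answer: BVH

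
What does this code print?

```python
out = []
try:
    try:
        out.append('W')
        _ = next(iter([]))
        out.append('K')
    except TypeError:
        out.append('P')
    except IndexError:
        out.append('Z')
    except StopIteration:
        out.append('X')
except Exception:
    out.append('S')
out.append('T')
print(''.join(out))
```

Execution trace: 'W' (inner try body) → 'X' (inner except StopIteration) → 'T' (after the try/except). Output: WXT

Answer: WXT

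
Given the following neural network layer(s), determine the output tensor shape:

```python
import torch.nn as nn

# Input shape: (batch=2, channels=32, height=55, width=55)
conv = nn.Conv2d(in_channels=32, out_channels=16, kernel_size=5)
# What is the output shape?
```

Input: (2, 32, 55, 55) -> Output: (2, 16, 51, 51)

Answer: (2, 16, 51, 51)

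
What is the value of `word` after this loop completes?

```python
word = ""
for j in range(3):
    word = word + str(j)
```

Concatenate digits 0 to 2
`word` takes the values: "" → "0" → "01" → "012"

Answer: "012"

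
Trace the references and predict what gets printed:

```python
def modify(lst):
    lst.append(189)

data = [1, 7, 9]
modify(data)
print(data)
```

Key concept: function modifies passed list.
Step by step:
`data = [1, 7, 9]` → data = [1, 7, 9]
`modify(data)` → data = [1, 7, 9, 189]
`print(data)` → prints [1, 7, 9, 189]

Answer: [1, 7, 9, 189]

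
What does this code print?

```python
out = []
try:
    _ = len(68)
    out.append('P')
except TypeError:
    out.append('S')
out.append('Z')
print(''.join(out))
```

Execution trace: 'S' (except TypeError) → 'Z' (after the try/except). Output: SZ

Answer: SZ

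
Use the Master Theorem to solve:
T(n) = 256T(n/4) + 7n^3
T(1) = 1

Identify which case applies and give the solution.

a=256, b=4, f(n)=7n^3. log_4(256) = 4. Since c=3 < 4, Case 1 applies: T(n) = Θ(n^log_b(a)) = O(n^4).

Answer: O(n^4) - Case 1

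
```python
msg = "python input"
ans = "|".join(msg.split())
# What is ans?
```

Trace:
`msg = "python input"` → msg = 'python input'
`ans = "|".join(msg.split())` → ans = 'python|input'
So ans = 'python|input'

Answer: 'python|input'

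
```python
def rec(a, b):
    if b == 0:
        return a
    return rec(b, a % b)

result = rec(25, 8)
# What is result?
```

rec(25, 8) -> rec(8, 1) -> rec(1, 0) -> 1

Answer: 1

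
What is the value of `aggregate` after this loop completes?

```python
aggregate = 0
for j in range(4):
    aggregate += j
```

Sum of 0 to 3 = 6
`aggregate` takes the values: 0 → 1 → 3 → 6

Answer: 6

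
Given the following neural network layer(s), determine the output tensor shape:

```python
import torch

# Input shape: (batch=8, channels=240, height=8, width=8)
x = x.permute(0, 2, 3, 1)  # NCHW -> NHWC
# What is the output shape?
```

Input: (8, 240, 8, 8) -> Output: (8, 8, 8, 240)

Answer: (8, 8, 8, 240)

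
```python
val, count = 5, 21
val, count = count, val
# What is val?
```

Trace:
`val, count = 5, 21` → val = 5; count = 21
`val, count = count, val` → val = 21; count = 5
So val = 21

Answer: 21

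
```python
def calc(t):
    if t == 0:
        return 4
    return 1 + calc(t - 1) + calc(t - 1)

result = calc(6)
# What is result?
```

calc(t) = 1 + 2·calc(t-1), calc(0)=4. Closed form: (4+1)·2^6 - 1 = 319.

Answer: 319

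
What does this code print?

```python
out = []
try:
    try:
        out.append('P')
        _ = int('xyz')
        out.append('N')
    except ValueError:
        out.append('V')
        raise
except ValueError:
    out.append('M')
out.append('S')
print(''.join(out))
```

Execution trace: 'P' (inner try body) → 'V' (inner except ValueError) → 'M' (outer except ValueError) → 'S' (after the try/except). Output: PVMS

Answer: PVMS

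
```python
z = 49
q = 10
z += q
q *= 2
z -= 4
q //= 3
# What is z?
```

Trace:
`z = 49` → z = 49
`q = 10` → q = 10
`z += q` → z = 59
`q *= 2` → q = 20
`z -= 4` → z = 55
`q //= 3` → q = 6
So z = 55

Answer: 55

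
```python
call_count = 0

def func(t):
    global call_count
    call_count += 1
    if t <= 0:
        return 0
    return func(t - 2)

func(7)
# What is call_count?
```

Linear recursion stepping by 2: 5 calls from t=7 down to ≤0.

Answer: 5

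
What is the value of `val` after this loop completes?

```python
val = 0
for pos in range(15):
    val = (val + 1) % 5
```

Increment mod 5, 15 times = 0
`val` takes the values: 0 → 1 → 2 → 3 → 4 → 0 → 1 → 2 → 3 → 4 → 0 → 1 → 2 → 3 → 4 → 0

Answer: 0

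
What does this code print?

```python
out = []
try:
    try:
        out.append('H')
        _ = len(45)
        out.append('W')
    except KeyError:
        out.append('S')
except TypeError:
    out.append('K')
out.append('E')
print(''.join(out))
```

Execution trace: 'H' (try body) → 'K' (outer except TypeError) → 'E' (after the try/except). Output: HKE

Answer: HKE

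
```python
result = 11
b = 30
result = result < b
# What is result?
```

Trace:
`result = 11` → result = 11
`b = 30` → b = 30
`result = result < b` → result = True
So result = True

Answer: True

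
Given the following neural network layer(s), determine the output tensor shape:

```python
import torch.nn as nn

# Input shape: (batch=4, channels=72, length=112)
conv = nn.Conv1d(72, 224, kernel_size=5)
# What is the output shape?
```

Input: (4, 72, 112) -> Output: (4, 224, 108)

Answer: (4, 224, 108)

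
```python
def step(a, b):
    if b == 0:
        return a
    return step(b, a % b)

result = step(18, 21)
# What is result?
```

step(18, 21) -> step(21, 18) -> step(18, 3) -> step(3, 0) -> 3

Answer: 3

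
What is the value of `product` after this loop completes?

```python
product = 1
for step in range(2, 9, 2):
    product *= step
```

Product of even numbers 2 to 8
`product` takes the values: 1 → 2 → 8 → 48 → 384

Answer: 384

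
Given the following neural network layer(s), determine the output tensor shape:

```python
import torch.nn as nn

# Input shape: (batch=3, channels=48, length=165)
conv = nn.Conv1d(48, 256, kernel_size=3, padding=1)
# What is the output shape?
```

Input: (3, 48, 165) -> Output: (3, 256, 165)

Answer: (3, 256, 165)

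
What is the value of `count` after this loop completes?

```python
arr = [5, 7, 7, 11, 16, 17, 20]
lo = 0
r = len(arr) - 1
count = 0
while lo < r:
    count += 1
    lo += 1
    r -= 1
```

Iterations until pointers meet (list length 7)
`count` takes the values: 0 → 1 → 2 → 3

Answer: 3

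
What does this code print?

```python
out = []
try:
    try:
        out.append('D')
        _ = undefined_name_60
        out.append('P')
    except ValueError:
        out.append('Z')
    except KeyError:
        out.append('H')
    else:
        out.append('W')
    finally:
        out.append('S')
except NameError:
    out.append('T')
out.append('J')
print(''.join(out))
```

Execution trace: 'D' (try body) → 'S' (finally) → 'T' (outer except NameError) → 'J' (after the try/except). Output: DSTJ

Answer: DSTJ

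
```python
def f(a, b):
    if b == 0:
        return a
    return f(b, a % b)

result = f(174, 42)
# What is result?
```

f(174, 42) -> f(42, 6) -> f(6, 0) -> 6

Answer: 6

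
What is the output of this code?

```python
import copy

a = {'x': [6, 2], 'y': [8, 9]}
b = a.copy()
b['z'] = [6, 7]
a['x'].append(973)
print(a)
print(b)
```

Key concept: shallow copy of dict with mutable values.
Step by step:
`a = {'x': [6, 2], 'y': [8, 9]}` → a = {'x': [6, 2], 'y': [8, 9]}
`b = a.copy()` → b = {'x': [6, 2], 'y': [8, 9]}
`b['z'] = [6, 7]` → b = {'x': [6, 2], 'y': [8, 9], 'z': [6, 7]}
`a['x'].append(973)` → a = {'x': [6, 2, 973], 'y': [8, 9]}; b = {'x': [6, 2, 973], 'y': [8, 9], 'z': [6, 7]}
`print(a)` → prints {'x': [6, 2, 973], 'y': [8, 9]}
`print(b)` → prints {'x': [6, 2, 973], 'y': [8, 9], 'z': [6, 7]}

Answer:
{'x': [6, 2, 973], 'y': [8, 9]}
{'x': [6, 2, 973], 'y': [8, 9], 'z': [6, 7]}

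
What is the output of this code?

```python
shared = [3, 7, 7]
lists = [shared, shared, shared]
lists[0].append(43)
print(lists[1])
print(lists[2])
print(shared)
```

Key concept: list of same reference.
Step by step:
`shared = [3, 7, 7]` → shared = [3, 7, 7]
`lists = [shared, shared, shared]` → lists = [[3, 7, 7], [3, 7, 7], [3, 7, 7]]
`lists[0].append(43)` → shared = [3, 7, 7, 43]; lists = [[3, 7, 7, 43], [3, 7, 7, 43], [3, 7, 7, 43]]
`print(lists[1])` → prints [3, 7, 7, 43]
`print(lists[2])` → prints [3, 7, 7, 43]
`print(shared)` → prints [3, 7, 7, 43]

Answer:
[3, 7, 7, 43]
[3, 7, 7, 43]
[3, 7, 7, 43]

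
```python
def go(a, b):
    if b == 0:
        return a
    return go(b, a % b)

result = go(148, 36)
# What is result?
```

go(148, 36) -> go(36, 4) -> go(4, 0) -> 4

Answer: 4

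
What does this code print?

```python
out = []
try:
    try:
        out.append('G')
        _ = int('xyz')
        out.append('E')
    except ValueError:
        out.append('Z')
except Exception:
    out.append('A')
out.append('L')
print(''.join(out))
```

Execution trace: 'G' (inner try body) → 'Z' (inner except ValueError) → 'L' (after the try/except). Output: GZL

Answer: GZL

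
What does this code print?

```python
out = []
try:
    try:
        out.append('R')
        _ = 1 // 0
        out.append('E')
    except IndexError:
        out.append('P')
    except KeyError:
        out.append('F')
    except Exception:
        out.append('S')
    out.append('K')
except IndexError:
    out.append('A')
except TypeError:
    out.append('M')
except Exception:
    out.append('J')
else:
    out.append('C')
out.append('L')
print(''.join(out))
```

Execution trace: 'R' (inner try body) → 'S' (inner except Exception) → 'K' (try body, no exception) → 'C' (else) → 'L' (after the try/except). Output: RSKCL

Answer: RSKCL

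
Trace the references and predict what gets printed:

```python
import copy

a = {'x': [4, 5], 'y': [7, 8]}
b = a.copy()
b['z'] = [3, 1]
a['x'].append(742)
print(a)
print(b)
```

Key concept: shallow copy of dict with mutable values.
Step by step:
`a = {'x': [4, 5], 'y': [7, 8]}` → a = {'x': [4, 5], 'y': [7, 8]}
`b = a.copy()` → b = {'x': [4, 5], 'y': [7, 8]}
`b['z'] = [3, 1]` → b = {'x': [4, 5], 'y': [7, 8], 'z': [3, 1]}
`a['x'].append(742)` → a = {'x': [4, 5, 742], 'y': [7, 8]}; b = {'x': [4, 5, 742], 'y': [7, 8], 'z': [3, 1]}
`print(a)` → prints {'x': [4, 5, 742], 'y': [7, 8]}
`print(b)` → prints {'x': [4, 5, 742], 'y': [7, 8], 'z': [3, 1]}

Answer:
{'x': [4, 5, 742], 'y': [7, 8]}
{'x': [4, 5, 742], 'y': [7, 8], 'z': [3, 1]}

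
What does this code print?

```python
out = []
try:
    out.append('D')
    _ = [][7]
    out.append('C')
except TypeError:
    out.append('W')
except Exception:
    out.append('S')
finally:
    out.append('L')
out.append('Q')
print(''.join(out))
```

Execution trace: 'D' (try body) → 'S' (except Exception) → 'L' (finally) → 'Q' (after the try/except). Output: DSLQ

Answer: DSLQ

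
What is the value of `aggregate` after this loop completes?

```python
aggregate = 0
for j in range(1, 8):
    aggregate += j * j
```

Sum of squares 1² to 7² = 140
`aggregate` takes the values: 0 → 1 → 5 → 14 → 30 → 55 → 91 → 140

Answer: 140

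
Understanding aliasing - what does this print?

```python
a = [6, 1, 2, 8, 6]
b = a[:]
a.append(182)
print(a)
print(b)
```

Key concept: slice [:] creates copy.
Step by step:
`a = [6, 1, 2, 8, 6]` → a = [6, 1, 2, 8, 6]
`b = a[:]` → b = [6, 1, 2, 8, 6]
`a.append(182)` → a = [6, 1, 2, 8, 6, 182]
`print(a)` → prints [6, 1, 2, 8, 6, 182]
`print(b)` → prints [6, 1, 2, 8, 6]

Answer:
[6, 1, 2, 8, 6, 182]
[6, 1, 2, 8, 6]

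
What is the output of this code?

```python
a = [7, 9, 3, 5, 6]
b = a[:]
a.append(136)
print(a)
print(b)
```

Key concept: slice [:] creates copy.
Step by step:
`a = [7, 9, 3, 5, 6]` → a = [7, 9, 3, 5, 6]
`b = a[:]` → b = [7, 9, 3, 5, 6]
`a.append(136)` → a = [7, 9, 3, 5, 6, 136]
`print(a)` → prints [7, 9, 3, 5, 6, 136]
`print(b)` → prints [7, 9, 3, 5, 6]

Answer:
[7, 9, 3, 5, 6, 136]
[7, 9, 3, 5, 6]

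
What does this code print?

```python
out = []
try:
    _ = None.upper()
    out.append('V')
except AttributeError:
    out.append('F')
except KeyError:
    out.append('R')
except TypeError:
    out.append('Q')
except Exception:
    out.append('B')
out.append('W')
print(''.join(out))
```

Execution trace: 'F' (except AttributeError) → 'W' (after the try/except). Output: FW

Answer: FW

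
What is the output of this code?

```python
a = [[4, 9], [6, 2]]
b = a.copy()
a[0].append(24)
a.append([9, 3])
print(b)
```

Key concept: shallow copy with nested lists.
Step by step:
`a = [[4, 9], [6, 2]]` → a = [[4, 9], [6, 2]]
`b = a.copy()` → b = [[4, 9], [6, 2]]
`a[0].append(24)` → a = [[4, 9, 24], [6, 2]]; b = [[4, 9, 24], [6, 2]]
`a.append([9, 3])` → a = [[4, 9, 24], [6, 2], [9, 3]]
`print(b)` → prints [[4, 9, 24], [6, 2]]

Answer: [[4, 9, 24], [6, 2]]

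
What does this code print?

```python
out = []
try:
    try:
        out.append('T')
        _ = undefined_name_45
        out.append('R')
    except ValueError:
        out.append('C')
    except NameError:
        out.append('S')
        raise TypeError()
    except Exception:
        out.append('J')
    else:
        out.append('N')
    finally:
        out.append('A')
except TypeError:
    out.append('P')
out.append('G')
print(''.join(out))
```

Execution trace: 'T' (inner try body) → 'S' (inner except NameError) → 'A' (inner finally) → 'P' (outer except TypeError) → 'G' (after the try/except). Output: TSAPG

Answer: TSAPG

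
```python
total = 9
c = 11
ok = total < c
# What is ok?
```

Trace:
`total = 9` → total = 9
`c = 11` → c = 11
`ok = total < c` → ok = True
So ok = True

Answer: True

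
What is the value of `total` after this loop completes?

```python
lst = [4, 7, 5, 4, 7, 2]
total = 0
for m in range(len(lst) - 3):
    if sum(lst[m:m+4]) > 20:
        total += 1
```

Count windows with sum > 20
`total` takes the values: 0 → 1

Answer: 1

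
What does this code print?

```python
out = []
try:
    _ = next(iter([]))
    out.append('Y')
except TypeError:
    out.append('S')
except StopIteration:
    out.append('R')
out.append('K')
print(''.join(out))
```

Execution trace: 'R' (except StopIteration) → 'K' (after the try/except). Output: RK

Answer: RK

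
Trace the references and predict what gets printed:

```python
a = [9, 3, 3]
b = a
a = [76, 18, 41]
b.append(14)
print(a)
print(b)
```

Key concept: rebinding vs mutation: a is rebound to a new list, b still points at the original.
Step by step:
`a = [9, 3, 3]` → a = [9, 3, 3]
`b = a` → b = [9, 3, 3] (same object as a)
`a = [76, 18, 41]` → a = [76, 18, 41]
`b.append(14)` → b = [9, 3, 3, 14]
`print(a)` → prints [76, 18, 41]
`print(b)` → prints [9, 3, 3, 14]

Answer:
[76, 18, 41]
[9, 3, 3, 14]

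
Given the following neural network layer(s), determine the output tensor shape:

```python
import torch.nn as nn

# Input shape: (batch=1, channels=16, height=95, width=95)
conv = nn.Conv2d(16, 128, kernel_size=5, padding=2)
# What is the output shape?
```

Input: (1, 16, 95, 95) -> Output: (1, 128, 95, 95)

Answer: (1, 128, 95, 95)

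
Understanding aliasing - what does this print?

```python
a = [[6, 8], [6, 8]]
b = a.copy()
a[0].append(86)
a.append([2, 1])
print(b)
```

Key concept: shallow copy with nested lists.
Step by step:
`a = [[6, 8], [6, 8]]` → a = [[6, 8], [6, 8]]
`b = a.copy()` → b = [[6, 8], [6, 8]]
`a[0].append(86)` → a = [[6, 8, 86], [6, 8]]; b = [[6, 8, 86], [6, 8]]
`a.append([2, 1])` → a = [[6, 8, 86], [6, 8], [2, 1]]
`print(b)` → prints [[6, 8, 86], [6, 8]]

Answer: [[6, 8, 86], [6, 8]]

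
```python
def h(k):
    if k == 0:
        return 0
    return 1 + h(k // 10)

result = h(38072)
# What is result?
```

Count of digits of 38072: 5

Answer: 5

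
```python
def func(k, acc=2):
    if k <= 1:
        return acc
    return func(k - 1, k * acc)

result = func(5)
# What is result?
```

Accumulator trace (n, acc): (5, 2) -> (4, 10) -> (3, 40) -> (2, 120) -> (1, 240) -> return 240

Answer: 240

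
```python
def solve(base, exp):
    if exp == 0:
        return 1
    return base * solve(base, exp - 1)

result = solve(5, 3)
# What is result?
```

solve(5, 3) = 5 * 5 * 5 = 125

Answer: 125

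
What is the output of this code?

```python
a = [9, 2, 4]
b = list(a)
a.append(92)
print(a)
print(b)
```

Key concept: list() constructor creates copy.
Step by step:
`a = [9, 2, 4]` → a = [9, 2, 4]
`b = list(a)` → b = [9, 2, 4]
`a.append(92)` → a = [9, 2, 4, 92]
`print(a)` → prints [9, 2, 4, 92]
`print(b)` → prints [9, 2, 4]

Answer:
[9, 2, 4, 92]
[9, 2, 4]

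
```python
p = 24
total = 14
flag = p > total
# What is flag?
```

Trace:
`p = 24` → p = 24
`total = 14` → total = 14
`flag = p > total` → flag = True
So flag = True

Answer: True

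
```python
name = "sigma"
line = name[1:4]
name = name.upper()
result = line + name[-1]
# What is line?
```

Trace:
`name = "sigma"` → name = 'sigma'
`line = name[1:4]` → line = 'igm'
`name = name.upper()` → name = 'SIGMA'
`result = line + name[-1]` → result = 'igmA'
So line = 'igm'

Answer: 'igm'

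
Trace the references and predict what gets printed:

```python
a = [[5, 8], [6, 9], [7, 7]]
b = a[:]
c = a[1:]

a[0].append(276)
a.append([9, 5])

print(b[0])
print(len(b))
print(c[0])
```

Key concept: slice with nested mutation.
Step by step:
`a = [[5, 8], [6, 9], [7, 7]]` → a = [[5, 8], [6, 9], [7, 7]]
`b = a[:]` → b = [[5, 8], [6, 9], [7, 7]]
`c = a[1:]` → c = [[6, 9], [7, 7]]
`a[0].append(276)` → a = [[5, 8, 276], [6, 9], [7, 7]]; b = [[5, 8, 276], [6, 9], [7, 7]]
`a.append([9, 5])` → a = [[5, 8, 276], [6, 9], [7, 7], [9, 5]]
`print(b[0])` → prints [5, 8, 276]
`print(len(b))` → prints 3
`print(c[0])` → prints [6, 9]

Answer:
[5, 8, 276]
3
[6, 9]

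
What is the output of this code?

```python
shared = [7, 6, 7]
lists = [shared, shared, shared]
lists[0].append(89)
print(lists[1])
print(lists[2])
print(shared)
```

Key concept: list of same reference.
Step by step:
`shared = [7, 6, 7]` → shared = [7, 6, 7]
`lists = [shared, shared, shared]` → lists = [[7, 6, 7], [7, 6, 7], [7, 6, 7]]
`lists[0].append(89)` → shared = [7, 6, 7, 89]; lists = [[7, 6, 7, 89], [7, 6, 7, 89], [7, 6, 7, 89]]
`print(lists[1])` → prints [7, 6, 7, 89]
`print(lists[2])` → prints [7, 6, 7, 89]
`print(shared)` → prints [7, 6, 7, 89]

Answer:
[7, 6, 7, 89]
[7, 6, 7, 89]
[7, 6, 7, 89]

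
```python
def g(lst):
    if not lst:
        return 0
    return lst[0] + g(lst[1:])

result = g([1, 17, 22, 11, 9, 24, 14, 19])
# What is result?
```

1 + 17 + 22 + 11 + 9 + 24 + 14 + 19 + 0 = 117

Answer: 117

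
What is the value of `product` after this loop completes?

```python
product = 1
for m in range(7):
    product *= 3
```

3^7 = 2187
`product` takes the values: 1 → 3 → 9 → 27 → 81 → 243 → 729 → 2187

Answer: 2187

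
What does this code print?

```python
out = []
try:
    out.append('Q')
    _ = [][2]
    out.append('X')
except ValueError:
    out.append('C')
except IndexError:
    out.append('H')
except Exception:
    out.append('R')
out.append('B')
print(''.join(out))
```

Execution trace: 'Q' (try body) → 'H' (except IndexError) → 'B' (after the try/except). Output: QHB

Answer: QHB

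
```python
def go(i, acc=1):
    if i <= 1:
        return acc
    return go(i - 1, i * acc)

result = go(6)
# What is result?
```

Accumulator trace (n, acc): (6, 1) -> (5, 6) -> (4, 30) -> (3, 120) -> (2, 360) -> (1, 720) -> return 720

Answer: 720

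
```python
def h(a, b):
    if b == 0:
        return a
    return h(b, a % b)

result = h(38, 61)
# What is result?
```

h(38, 61) -> h(61, 38) -> h(38, 23) -> h(23, 15) -> h(15, 8) -> h(8, 7) -> h(7, 1) -> h(1, 0) -> 1

Answer: 1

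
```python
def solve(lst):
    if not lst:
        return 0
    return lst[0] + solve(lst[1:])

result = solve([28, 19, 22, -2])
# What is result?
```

28 + 19 + 22 + (-2) + 0 = 67

Answer: 67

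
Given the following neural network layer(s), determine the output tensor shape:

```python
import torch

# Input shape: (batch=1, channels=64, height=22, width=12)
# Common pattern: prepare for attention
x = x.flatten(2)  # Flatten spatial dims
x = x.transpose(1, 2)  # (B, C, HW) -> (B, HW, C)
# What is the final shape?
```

Input: (1, 64, 22, 12) -> after flatten(2): (1, 64, 264) -> Output: (1, 264, 64)

Answer: (1, 264, 64)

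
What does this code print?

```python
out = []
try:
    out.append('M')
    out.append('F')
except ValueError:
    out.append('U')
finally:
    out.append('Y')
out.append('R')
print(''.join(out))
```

Execution trace: 'M' (try body) → 'F' (try body, no exception) → 'Y' (finally) → 'R' (after the try/except). Output: MFYR

Answer: MFYR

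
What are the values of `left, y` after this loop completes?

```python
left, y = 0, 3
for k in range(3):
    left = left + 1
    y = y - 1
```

left goes 0→3, y goes 3→0
`left, y` takes the values: (0, 3) → (1, 3) → (1, 2) → (2, 2) → (2, 1) → (3, 1) → (3, 0)

Answer: 3, 0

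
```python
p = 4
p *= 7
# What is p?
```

Trace:
`p = 4` → p = 4
`p *= 7` → p = 28
So p = 28

Answer: 28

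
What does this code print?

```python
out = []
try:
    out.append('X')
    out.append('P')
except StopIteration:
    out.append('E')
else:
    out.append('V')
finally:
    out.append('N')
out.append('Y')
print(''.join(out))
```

Execution trace: 'X' (try body) → 'P' (try body, no exception) → 'V' (else) → 'N' (finally) → 'Y' (after the try/except). Output: XPVNY

Answer: XPVNY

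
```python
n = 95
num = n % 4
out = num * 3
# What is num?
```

Trace:
`n = 95` → n = 95
`num = n % 4` → num = 3
`out = num * 3` → out = 9
So num = 3

Answer: 3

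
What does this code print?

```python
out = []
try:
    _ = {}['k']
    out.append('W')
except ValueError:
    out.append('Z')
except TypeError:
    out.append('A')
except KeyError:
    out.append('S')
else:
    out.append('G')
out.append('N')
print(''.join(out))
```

Execution trace: 'S' (except KeyError) → 'N' (after the try/except). Output: SN

Answer: SN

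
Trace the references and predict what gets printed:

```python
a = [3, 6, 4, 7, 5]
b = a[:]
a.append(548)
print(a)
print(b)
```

Key concept: slice [:] creates copy.
Step by step:
`a = [3, 6, 4, 7, 5]` → a = [3, 6, 4, 7, 5]
`b = a[:]` → b = [3, 6, 4, 7, 5]
`a.append(548)` → a = [3, 6, 4, 7, 5, 548]
`print(a)` → prints [3, 6, 4, 7, 5, 548]
`print(b)` → prints [3, 6, 4, 7, 5]

Answer:
[3, 6, 4, 7, 5, 548]
[3, 6, 4, 7, 5]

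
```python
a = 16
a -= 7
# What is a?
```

Trace:
`a = 16` → a = 16
`a -= 7` → a = 9
So a = 9

Answer: 9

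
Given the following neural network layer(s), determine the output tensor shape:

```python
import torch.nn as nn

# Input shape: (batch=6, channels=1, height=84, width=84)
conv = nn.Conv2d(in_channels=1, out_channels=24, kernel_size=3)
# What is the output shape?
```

Input: (6, 1, 84, 84) -> Output: (6, 24, 82, 82)

Answer: (6, 24, 82, 82)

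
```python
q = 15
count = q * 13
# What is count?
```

Trace:
`q = 15` → q = 15
`count = q * 13` → count = 195
So count = 195

Answer: 195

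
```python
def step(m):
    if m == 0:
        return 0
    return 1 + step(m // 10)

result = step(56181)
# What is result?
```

Count of digits of 56181: 5

Answer: 5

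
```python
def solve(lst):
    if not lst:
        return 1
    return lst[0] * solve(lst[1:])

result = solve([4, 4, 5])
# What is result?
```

Product over [4, 4, 5] = 4 * 4 * 5 = 80

Answer: 80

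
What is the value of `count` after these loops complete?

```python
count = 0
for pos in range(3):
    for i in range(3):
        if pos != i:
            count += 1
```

3² - 3 (exclude diagonal)
`count` takes the values: 0 → 1 → 2 → 3 → 4 → 5 → 6

Answer: 6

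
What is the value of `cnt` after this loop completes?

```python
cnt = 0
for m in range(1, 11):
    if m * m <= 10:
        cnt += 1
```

Count numbers where m² ≤ 10
`cnt` takes the values: 0 → 1 → 2 → 3

Answer: 3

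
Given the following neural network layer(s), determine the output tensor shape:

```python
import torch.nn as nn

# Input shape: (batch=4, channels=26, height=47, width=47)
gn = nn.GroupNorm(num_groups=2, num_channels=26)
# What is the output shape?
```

Input: (4, 26, 47, 47) -> Output: (4, 26, 47, 47)

Answer: (4, 26, 47, 47)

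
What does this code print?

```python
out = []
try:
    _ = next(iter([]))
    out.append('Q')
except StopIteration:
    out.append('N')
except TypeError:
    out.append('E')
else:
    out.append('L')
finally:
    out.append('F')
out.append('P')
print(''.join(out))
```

Execution trace: 'N' (except StopIteration) → 'F' (finally) → 'P' (after the try/except). Output: NFP

Answer: NFP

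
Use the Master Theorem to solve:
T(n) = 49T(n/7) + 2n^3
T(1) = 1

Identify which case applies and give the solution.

a=49, b=7, f(n)=2n^3. log_7(49) = 2. Since c=3 > 2 and the regularity condition holds (49(n/7)^3 = (49/7^3)n^3 with 49/7^3 < 1), Case 3 applies: T(n) = Θ(f(n)) = O(n^3).

Answer: O(n^3) - Case 3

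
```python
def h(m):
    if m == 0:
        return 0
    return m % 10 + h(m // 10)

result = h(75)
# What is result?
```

Sum of digits of 75: 5 + 7 = 12

Answer: 12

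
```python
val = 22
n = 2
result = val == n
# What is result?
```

Trace:
`val = 22` → val = 22
`n = 2` → n = 2
`result = val == n` → result = False
So result = False

Answer: False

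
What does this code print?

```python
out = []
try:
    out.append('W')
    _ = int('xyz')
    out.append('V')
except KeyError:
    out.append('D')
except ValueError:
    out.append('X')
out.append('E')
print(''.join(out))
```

Execution trace: 'W' (try body) → 'X' (except ValueError) → 'E' (after the try/except). Output: WXE

Answer: WXE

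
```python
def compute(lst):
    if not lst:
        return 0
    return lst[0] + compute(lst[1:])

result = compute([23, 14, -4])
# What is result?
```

23 + 14 + (-4) + 0 = 33

Answer: 33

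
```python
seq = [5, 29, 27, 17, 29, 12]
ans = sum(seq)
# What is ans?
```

Trace:
`seq = [5, 29, 27, 17, 29, 12]` → seq = [5, 29, 27, 17, 29, 12]
`ans = sum(seq)` → ans = 119
So ans = 119

Answer: 119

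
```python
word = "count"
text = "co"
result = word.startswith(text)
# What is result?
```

Trace:
`word = "count"` → word = 'count'
`text = "co"` → text = 'co'
`result = word.startswith(text)` → result = True
So result = True

Answer: True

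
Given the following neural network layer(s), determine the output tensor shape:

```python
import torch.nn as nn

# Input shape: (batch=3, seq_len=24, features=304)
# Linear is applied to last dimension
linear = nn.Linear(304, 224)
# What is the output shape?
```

Input: (3, 24, 304) -> Output: (3, 24, 224)

Answer: (3, 24, 224)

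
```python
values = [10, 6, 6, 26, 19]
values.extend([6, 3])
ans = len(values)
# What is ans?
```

Trace:
`values = [10, 6, 6, 26, 19]` → values = [10, 6, 6, 26, 19]
`values.extend([6, 3])` → values = [10, 6, 6, 26, 19, 6, 3]
`ans = len(values)` → ans = 7
So ans = 7

Answer: 7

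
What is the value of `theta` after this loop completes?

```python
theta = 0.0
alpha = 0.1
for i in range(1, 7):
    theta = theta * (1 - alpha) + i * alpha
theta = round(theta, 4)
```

Moving average with lr=0.1
`theta` takes the values: 0.0 → 0.1 → 0.29 → 0.561 → 0.9049 → 1.31441 → 1.782969 → 1.783

Answer: 1.783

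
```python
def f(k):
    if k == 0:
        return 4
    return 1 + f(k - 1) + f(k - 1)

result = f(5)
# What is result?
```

f(k) = 1 + 2·f(k-1), f(0)=4. Closed form: (4+1)·2^5 - 1 = 159.

Answer: 159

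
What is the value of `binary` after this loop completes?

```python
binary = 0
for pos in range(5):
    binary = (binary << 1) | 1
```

Build 5 consecutive 1-bits: 0b11111
`binary` takes the values: 0 → 1 → 3 → 7 → 15 → 31

Answer: 31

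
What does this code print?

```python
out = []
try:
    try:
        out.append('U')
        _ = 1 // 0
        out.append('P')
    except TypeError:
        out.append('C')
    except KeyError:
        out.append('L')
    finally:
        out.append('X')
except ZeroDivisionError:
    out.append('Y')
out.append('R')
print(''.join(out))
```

Execution trace: 'U' (try body) → 'X' (finally) → 'Y' (outer except ZeroDivisionError) → 'R' (after the try/except). Output: UXYR

Answer: UXYR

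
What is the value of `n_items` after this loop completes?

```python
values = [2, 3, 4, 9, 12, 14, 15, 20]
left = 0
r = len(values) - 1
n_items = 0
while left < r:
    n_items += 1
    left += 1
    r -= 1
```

Iterations until pointers meet (list length 8)
`n_items` takes the values: 0 → 1 → 2 → 3 → 4

Answer: 4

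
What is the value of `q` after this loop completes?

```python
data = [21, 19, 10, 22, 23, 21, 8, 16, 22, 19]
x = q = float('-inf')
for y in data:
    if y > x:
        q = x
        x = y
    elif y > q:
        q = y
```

Second largest (with repeats) in [21, 19, 10, 22, 23, 21, 8, 16, 22, 19]
`q` takes the values: -inf → 19 → 21 → 22

Answer: 22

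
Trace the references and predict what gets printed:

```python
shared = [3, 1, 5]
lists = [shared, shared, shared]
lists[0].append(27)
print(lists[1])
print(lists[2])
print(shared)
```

Key concept: list of same reference.
Step by step:
`shared = [3, 1, 5]` → shared = [3, 1, 5]
`lists = [shared, shared, shared]` → lists = [[3, 1, 5], [3, 1, 5], [3, 1, 5]]
`lists[0].append(27)` → shared = [3, 1, 5, 27]; lists = [[3, 1, 5, 27], [3, 1, 5, 27], [3, 1, 5, 27]]
`print(lists[1])` → prints [3, 1, 5, 27]
`print(lists[2])` → prints [3, 1, 5, 27]
`print(shared)` → prints [3, 1, 5, 27]

Answer:
[3, 1, 5, 27]
[3, 1, 5, 27]
[3, 1, 5, 27]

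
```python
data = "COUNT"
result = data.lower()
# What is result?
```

Trace:
`data = "COUNT"` → data = 'COUNT'
`result = data.lower()` → result = 'count'
So result = 'count'

Answer: 'count'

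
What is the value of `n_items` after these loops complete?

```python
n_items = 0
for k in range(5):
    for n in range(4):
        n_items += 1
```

5 * 4 = 20
`n_items` takes the values: 0 → 1 → 2 → 3 → 4 → 5 → 6 → 7 → 8 → 9 → 10 → 11 → 12 → 13 → 14 → 15 → 16 → 17 → 18 → 19 → 20

Answer: 20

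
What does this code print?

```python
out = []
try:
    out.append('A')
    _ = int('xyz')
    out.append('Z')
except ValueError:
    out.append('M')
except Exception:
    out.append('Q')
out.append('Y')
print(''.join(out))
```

Execution trace: 'A' (try body) → 'M' (except ValueError) → 'Y' (after the try/except). Output: AMY

Answer: AMY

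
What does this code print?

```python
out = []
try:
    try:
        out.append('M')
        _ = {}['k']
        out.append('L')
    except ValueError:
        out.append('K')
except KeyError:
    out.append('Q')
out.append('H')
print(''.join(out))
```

Execution trace: 'M' (try body) → 'Q' (outer except KeyError) → 'H' (after the try/except). Output: MQH

Answer: MQH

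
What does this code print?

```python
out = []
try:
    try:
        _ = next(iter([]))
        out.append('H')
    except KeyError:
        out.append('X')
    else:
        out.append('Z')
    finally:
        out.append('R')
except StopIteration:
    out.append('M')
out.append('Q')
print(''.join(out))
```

Execution trace: 'R' (finally) → 'M' (outer except StopIteration) → 'Q' (after the try/except). Output: RMQ

Answer: RMQ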